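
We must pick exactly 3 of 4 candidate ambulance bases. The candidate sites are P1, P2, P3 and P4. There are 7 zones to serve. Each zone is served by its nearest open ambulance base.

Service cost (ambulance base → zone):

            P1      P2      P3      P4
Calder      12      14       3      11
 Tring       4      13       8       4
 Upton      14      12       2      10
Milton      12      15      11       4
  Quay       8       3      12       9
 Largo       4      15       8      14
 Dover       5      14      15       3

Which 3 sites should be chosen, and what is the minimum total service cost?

Choose P2, P3 and P4; total service cost 27.

With exactly 3 open, each zone uses its cheapest among the chosen.
{P2, P3, P4}: Calder→P3 3, Tring→P4 4, Upton→P3 2, Milton→P4 4, Quay→P2 3, Largo→P3 8, Dover→P4 3. Service cost 27.
{P1, P3, P4}: service cost 28
{P1, P2, P3}: service cost 32
Among all 4 size-3 choices, {P2, P3, P4} is lowest.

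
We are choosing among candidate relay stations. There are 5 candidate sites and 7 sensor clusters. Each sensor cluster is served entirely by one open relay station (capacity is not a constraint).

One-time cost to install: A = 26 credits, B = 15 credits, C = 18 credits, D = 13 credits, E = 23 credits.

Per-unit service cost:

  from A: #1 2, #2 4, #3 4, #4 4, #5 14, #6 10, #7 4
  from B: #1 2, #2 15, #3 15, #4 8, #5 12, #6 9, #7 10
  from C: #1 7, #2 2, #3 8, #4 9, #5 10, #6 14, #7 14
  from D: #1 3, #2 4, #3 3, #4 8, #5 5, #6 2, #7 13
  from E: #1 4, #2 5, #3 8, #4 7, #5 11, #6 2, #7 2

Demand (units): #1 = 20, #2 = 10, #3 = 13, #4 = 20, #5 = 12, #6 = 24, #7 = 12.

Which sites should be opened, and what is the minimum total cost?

For any fixed open set, each sensor cluster goes to its cheapest open site; total = fixed + service.
{A, C, D, E}: #1→A 2·20=40, #2→C 2·10=20, #3→D 3·13=39, #4→A 4·20=80, #5→D 5·12=60, #6→D 2·24=48, #7→E 2·12=24. Service 311; fixed 80; total 391.
{A, C, D}: #1→A 2·20=40, #2→C 2·10=20, #3→D 3·13=39, #4→A 4·20=80, #5→D 5·12=60, #6→D 2·24=48, #7→A 4·12=48. Service 335; fixed 57; total 392.
{A, D, E}: service 331 + fixed 62 = 393
{A, B, C, D, E}: service 311 + fixed 95 = 406
No other subset beats 391.

Open A, C, D and E; minimum total cost 391.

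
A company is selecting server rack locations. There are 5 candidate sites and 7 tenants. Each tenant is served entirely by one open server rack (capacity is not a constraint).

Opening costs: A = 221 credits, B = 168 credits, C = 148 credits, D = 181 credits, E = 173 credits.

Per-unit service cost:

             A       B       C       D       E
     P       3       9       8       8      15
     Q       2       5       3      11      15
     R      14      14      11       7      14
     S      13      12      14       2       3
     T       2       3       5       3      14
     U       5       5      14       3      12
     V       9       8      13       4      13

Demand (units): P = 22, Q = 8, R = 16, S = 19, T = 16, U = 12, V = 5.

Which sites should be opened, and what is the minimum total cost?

For any fixed open set, each tenant goes to its cheapest open site; total = fixed + service.
{D}: P→D 8·22=176, Q→D 11·8=88, R→D 7·16=112, S→D 2·19=38, T→D 3·16=48, U→D 3·12=36, V→D 4·5=20. Service 518; fixed 181; total 699.
{A, D}: service 320 + fixed 402 = 722
{C, D}: service 454 + fixed 329 = 783
{A, B, C, D, E}: service 320 + fixed 891 = 1211
No other subset beats 699.

Open D only; minimum total cost 699.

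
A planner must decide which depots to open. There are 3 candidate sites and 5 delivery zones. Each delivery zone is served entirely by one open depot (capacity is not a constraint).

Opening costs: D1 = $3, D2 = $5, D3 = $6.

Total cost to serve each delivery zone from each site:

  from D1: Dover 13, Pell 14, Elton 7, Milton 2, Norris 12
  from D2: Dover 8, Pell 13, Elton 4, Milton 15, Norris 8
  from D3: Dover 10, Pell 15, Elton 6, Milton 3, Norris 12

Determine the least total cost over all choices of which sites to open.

For any fixed open set, each delivery zone goes to its cheapest open site; total = fixed + service.
{D1, D2}: Dover→D2 8, Pell→D2 13, Elton→D2 4, Milton→D1 2, Norris→D2 8. Service 35; fixed 8; total 43.
{D2, D3}: Dover→D2 8, Pell→D2 13, Elton→D2 4, Milton→D3 3, Norris→D2 8. Service 36; fixed 11; total 47.
{D1, D2, D3}: service 35 + fixed 14 = 49
{D1}: Dover→D1 13, Pell→D1 14, Elton→D1 7, Milton→D1 2, Norris→D1 12. Service 48; fixed 3; total 51.
No other subset beats 43.

Minimum total cost: 43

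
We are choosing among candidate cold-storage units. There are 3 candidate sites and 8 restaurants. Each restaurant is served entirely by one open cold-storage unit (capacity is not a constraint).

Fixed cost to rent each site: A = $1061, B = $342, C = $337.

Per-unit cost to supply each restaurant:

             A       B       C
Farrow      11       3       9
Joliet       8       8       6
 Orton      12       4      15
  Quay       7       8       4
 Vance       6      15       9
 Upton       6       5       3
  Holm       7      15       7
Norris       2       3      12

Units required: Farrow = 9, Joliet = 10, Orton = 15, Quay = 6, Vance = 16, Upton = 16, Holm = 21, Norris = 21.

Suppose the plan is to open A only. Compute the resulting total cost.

Total cost: 1843

Each restaurant is assigned to its cheapest site among the open ones.
{A}: Farrow→A 11·9=99, Joliet→A 8·10=80, Orton→A 12·15=180, Quay→A 7·6=42, Vance→A 6·16=96, Upton→A 6·16=96, Holm→A 7·21=147, Norris→A 2·21=42. Service 782; fixed 1061; total 1843.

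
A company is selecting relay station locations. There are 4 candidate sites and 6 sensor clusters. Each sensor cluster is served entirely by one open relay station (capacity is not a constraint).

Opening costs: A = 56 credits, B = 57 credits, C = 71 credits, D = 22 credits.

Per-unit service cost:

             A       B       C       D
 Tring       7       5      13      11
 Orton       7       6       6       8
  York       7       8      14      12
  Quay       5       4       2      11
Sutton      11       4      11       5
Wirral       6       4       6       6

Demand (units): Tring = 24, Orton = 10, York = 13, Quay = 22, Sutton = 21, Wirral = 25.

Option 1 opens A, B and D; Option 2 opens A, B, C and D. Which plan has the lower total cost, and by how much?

Option 1: {A, B, D}: Tring→B 5·24=120, Orton→B 6·10=60, York→A 7·13=91, Quay→B 4·22=88, Sutton→B 4·21=84, Wirral→B 4·25=100. Service 543; fixed 135; total 678.
Option 2: {A, B, C, D}: Tring→B 5·24=120, Orton→B 6·10=60, York→A 7·13=91, Quay→C 2·22=44, Sutton→B 4·21=84, Wirral→B 4·25=100. Service 499; fixed 206; total 705.
Difference: |678 − 705| = 27.

Option 1 is cheaper by 27.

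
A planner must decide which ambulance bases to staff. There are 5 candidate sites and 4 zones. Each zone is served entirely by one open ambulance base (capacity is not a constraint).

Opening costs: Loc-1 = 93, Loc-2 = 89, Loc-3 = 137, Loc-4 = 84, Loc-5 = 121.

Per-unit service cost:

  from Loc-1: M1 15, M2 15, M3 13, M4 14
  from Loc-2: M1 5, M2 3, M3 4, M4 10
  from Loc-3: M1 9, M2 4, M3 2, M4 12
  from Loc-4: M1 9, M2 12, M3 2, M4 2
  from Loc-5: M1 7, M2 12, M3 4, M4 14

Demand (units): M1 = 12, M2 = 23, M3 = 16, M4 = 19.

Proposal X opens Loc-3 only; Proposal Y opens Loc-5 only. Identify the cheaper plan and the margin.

Proposal X is cheaper by 214.

Proposal X: {Loc-3}: M1→Loc-3 9·12=108, M2→Loc-3 4·23=92, M3→Loc-3 2·16=32, M4→Loc-3 12·19=228. Service 460; fixed 137; total 597.
Proposal Y: {Loc-5}: M1→Loc-5 7·12=84, M2→Loc-5 12·23=276, M3→Loc-5 4·16=64, M4→Loc-5 14·19=266. Service 690; fixed 121; total 811.
Difference: |597 − 811| = 214.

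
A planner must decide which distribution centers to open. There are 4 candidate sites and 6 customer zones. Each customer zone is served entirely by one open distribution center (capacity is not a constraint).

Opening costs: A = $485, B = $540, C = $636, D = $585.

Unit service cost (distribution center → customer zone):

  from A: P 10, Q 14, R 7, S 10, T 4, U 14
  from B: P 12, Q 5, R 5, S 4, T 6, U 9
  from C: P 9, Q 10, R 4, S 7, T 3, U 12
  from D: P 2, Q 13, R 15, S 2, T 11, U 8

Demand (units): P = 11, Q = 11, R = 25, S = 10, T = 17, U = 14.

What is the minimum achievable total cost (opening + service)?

Minimum total cost: 1120

For any fixed open set, each customer zone goes to its cheapest open site; total = fixed + service.
{B}: P→B 12·11=132, Q→B 5·11=55, R→B 5·25=125, S→B 4·10=40, T→B 6·17=102, U→B 9·14=126. Service 580; fixed 540; total 1120.
{C}: service 598 + fixed 636 = 1234
{A}: service 803 + fixed 485 = 1288
{A, B, C, D}: P→D 2·11=22, Q→B 5·11=55, R→C 4·25=100, S→D 2·10=20, T→C 3·17=51, U→D 8·14=112. Service 360; fixed 2246; total 2606.
No other subset beats 1120.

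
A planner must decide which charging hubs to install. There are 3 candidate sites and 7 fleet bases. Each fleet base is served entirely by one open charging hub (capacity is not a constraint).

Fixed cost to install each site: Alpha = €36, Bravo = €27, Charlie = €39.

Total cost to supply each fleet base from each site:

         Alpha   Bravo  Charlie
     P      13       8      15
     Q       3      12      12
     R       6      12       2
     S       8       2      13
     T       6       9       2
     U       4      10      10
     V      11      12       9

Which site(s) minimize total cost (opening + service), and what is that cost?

Open Alpha only; minimum total cost 87.

For any fixed open set, each fleet base goes to its cheapest open site; total = fixed + service.
{Alpha}: P→Alpha 13, Q→Alpha 3, R→Alpha 6, S→Alpha 8, T→Alpha 6, U→Alpha 4, V→Alpha 11. Service 51; fixed 36; total 87.
{Bravo}: service 65 + fixed 27 = 92
{Charlie}: P→Charlie 15, Q→Charlie 12, R→Charlie 2, S→Charlie 13, T→Charlie 2, U→Charlie 10, V→Charlie 9. Service 63; fixed 39; total 102.
{Alpha, Bravo, Charlie}: service 30 + fixed 102 = 132
No other subset beats 87.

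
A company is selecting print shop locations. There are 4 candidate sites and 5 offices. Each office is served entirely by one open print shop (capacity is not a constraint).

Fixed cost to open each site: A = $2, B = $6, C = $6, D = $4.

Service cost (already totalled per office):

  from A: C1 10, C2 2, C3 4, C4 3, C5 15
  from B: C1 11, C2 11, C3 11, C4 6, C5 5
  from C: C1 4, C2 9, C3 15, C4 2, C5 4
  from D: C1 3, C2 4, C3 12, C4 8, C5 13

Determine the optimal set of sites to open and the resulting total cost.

For any fixed open set, each office goes to its cheapest open site; total = fixed + service.
{A, C}: C1→C 4, C2→A 2, C3→A 4, C4→C 2, C5→C 4. Service 16; fixed 8; total 24.
{A, C, D}: C1→D 3, C2→A 2, C3→A 4, C4→C 2, C5→C 4. Service 15; fixed 12; total 27.
{A, B, D}: C1→D 3, C2→A 2, C3→A 4, C4→A 3, C5→B 5. Service 17; fixed 12; total 29.
{A, B, C, D}: service 15 + fixed 18 = 33
No other subset beats 24.

Open A and C; minimum total cost 24.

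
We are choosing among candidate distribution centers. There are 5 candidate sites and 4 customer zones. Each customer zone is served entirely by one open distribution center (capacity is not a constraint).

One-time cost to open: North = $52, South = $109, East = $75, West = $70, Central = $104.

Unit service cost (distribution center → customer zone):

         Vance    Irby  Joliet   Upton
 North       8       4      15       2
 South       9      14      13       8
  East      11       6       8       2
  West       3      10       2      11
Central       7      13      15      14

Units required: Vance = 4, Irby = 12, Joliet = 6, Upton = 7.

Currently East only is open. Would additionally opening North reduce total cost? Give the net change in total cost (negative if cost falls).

Current service cost with {East}: 178.
Adding North: each customer zone re-picks its cheapest; new service cost 142, saving 36.
Extra fixed cost: 52. Net change = 52 − 36 = 16.
(Totals: 253 → 269.)

No — net change +16 (cost rises by 16).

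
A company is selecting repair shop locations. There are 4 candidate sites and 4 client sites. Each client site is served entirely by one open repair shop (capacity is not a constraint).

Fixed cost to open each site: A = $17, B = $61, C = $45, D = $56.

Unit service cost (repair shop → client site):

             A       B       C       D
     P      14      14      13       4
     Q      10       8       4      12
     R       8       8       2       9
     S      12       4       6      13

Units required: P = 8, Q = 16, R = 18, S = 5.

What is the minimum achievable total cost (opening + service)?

For any fixed open set, each client site goes to its cheapest open site; total = fixed + service.
{C, D}: P→D 4·8=32, Q→C 4·16=64, R→C 2·18=36, S→C 6·5=30. Service 162; fixed 101; total 263.
{C}: service 234 + fixed 45 = 279
{A, C, D}: service 162 + fixed 118 = 280
{A, B, C, D}: service 152 + fixed 179 = 331
No other subset beats 263.

Minimum total cost: 263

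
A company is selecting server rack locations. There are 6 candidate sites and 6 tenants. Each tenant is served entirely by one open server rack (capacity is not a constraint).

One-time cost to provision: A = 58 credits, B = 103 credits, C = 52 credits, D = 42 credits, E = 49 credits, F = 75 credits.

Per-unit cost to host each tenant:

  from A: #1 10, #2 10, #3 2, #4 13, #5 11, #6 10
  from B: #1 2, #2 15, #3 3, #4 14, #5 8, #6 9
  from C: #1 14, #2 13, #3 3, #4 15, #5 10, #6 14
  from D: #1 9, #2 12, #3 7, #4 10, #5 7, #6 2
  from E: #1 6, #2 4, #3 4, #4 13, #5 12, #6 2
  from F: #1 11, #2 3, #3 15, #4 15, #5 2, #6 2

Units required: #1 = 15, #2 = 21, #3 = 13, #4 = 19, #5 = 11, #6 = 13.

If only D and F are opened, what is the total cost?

Each tenant is assigned to its cheapest site among the open ones.
{D, F}: #1→D 9·15=135, #2→F 3·21=63, #3→D 7·13=91, #4→D 10·19=190, #5→F 2·11=22, #6→D 2·13=26. Service 527; fixed 117; total 644.

Total cost: 644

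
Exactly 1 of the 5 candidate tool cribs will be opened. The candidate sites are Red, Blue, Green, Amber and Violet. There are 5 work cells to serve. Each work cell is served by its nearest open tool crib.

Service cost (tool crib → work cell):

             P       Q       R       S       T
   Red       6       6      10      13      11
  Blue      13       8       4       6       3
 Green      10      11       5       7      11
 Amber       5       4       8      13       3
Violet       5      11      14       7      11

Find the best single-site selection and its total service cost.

Choose Amber only; total service cost 33.

With exactly 1 open, each work cell uses its cheapest among the chosen.
{Amber}: P→Amber 5, Q→Amber 4, R→Amber 8, S→Amber 13, T→Amber 3. Service cost 33.
{Blue}: service cost 34
{Green}: service cost 44
Among all 5 size-1 choices, {Amber} is lowest.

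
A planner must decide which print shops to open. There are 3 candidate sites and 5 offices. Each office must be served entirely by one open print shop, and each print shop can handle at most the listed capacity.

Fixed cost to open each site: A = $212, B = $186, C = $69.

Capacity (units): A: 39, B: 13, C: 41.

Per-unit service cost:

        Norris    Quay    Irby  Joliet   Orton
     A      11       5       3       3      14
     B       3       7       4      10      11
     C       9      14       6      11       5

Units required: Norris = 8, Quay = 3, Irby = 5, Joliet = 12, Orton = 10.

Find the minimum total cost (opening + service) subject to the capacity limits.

Open {C}: Norris→C 9·8=72, Quay→C 14·3=42, Irby→C 6·5=30, Joliet→C 11·12=132, Orton→C 5·10=50.
Loads: C carries 38/41. Service 326; fixed 69; total 395.
Next best feasible plan costs 469.

Minimum total cost: 395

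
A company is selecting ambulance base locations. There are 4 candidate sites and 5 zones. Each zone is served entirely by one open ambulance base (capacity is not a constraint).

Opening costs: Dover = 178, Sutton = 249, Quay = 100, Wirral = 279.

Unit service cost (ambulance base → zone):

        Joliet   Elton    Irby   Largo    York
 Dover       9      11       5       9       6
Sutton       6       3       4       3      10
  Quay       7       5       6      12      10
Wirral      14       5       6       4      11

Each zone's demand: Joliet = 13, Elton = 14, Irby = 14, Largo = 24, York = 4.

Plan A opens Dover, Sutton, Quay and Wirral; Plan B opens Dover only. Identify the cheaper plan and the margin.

Plan B is cheaper by 319.

Plan A: {Dover, Sutton, Quay, Wirral}: Joliet→Sutton 6·13=78, Elton→Sutton 3·14=42, Irby→Sutton 4·14=56, Largo→Sutton 3·24=72, York→Dover 6·4=24. Service 272; fixed 806; total 1078.
Plan B: {Dover}: Joliet→Dover 9·13=117, Elton→Dover 11·14=154, Irby→Dover 5·14=70, Largo→Dover 9·24=216, York→Dover 6·4=24. Service 581; fixed 178; total 759.
Difference: |1078 − 759| = 319.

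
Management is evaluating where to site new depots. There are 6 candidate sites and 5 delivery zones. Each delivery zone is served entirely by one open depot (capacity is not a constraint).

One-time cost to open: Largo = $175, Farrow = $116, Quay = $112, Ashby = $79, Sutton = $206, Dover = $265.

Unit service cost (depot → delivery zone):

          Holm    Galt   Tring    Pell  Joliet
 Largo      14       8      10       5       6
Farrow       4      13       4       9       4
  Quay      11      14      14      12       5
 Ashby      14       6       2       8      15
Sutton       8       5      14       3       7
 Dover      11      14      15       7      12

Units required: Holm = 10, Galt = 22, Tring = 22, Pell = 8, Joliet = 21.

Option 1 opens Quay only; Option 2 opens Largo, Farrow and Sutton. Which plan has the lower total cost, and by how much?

Option 2 is cheaper by 196.

Option 1: {Quay}: Holm→Quay 11·10=110, Galt→Quay 14·22=308, Tring→Quay 14·22=308, Pell→Quay 12·8=96, Joliet→Quay 5·21=105. Service 927; fixed 112; total 1039.
Option 2: {Largo, Farrow, Sutton}: Holm→Farrow 4·10=40, Galt→Sutton 5·22=110, Tring→Farrow 4·22=88, Pell→Sutton 3·8=24, Joliet→Farrow 4·21=84. Service 346; fixed 497; total 843.
Difference: |1039 − 843| = 196.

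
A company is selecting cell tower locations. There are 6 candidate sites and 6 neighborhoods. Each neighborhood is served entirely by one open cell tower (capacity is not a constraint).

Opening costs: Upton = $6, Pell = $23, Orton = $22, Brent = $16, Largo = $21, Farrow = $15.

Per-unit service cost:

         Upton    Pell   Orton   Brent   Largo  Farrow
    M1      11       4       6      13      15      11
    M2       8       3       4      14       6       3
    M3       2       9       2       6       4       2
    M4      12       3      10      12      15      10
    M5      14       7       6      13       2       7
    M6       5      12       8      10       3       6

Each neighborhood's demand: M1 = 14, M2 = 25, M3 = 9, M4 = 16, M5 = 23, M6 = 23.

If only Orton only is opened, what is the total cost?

Each neighborhood is assigned to its cheapest site among the open ones.
{Orton}: M1→Orton 6·14=84, M2→Orton 4·25=100, M3→Orton 2·9=18, M4→Orton 10·16=160, M5→Orton 6·23=138, M6→Orton 8·23=184. Service 684; fixed 22; total 706.

Total cost: 706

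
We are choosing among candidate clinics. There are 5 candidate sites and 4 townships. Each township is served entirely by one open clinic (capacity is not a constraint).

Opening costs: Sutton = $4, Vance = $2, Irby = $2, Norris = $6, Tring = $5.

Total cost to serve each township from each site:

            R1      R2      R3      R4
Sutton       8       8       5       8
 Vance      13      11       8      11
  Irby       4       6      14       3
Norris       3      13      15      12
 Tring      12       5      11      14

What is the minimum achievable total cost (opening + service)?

Minimum total cost: 24

For any fixed open set, each township goes to its cheapest open site; total = fixed + service.
{Sutton, Irby}: R1→Irby 4, R2→Irby 6, R3→Sutton 5, R4→Irby 3. Service 18; fixed 6; total 24.
{Vance, Irby}: service 21 + fixed 4 = 25
{Sutton, Vance, Irby}: service 18 + fixed 8 = 26
{Sutton, Vance, Irby, Norris, Tring}: service 16 + fixed 19 = 35
No other subset beats 24.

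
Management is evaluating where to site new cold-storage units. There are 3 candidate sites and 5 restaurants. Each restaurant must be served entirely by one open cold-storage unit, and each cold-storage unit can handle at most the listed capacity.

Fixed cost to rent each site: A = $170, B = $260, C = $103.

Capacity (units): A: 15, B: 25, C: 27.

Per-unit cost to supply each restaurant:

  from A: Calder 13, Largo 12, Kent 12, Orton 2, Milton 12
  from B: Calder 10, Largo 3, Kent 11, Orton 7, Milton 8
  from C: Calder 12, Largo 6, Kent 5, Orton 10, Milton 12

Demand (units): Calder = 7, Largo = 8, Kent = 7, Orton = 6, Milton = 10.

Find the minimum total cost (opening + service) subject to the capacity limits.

Minimum total cost: 579

Open {A, C}: Calder→A 13·7=91, Largo→C 6·8=48, Kent→C 5·7=35, Orton→A 2·6=12, Milton→C 12·10=120.
Loads: A carries 13/15, C carries 25/27. Service 306; fixed 273; total 579.
Next best feasible plan costs 620.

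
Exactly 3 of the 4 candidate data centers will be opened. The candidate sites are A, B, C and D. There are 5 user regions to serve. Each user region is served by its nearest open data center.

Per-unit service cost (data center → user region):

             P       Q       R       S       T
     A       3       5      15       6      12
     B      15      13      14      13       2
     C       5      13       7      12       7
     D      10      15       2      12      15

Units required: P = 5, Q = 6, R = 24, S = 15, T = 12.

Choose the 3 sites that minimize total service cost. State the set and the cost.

With exactly 3 open, each user region uses its cheapest among the chosen.
{A, B, D}: P→A 3·5=15, Q→A 5·6=30, R→D 2·24=48, S→A 6·15=90, T→B 2·12=24. Service cost 207.
{A, C, D}: service cost 267
{A, B, C}: service cost 327
Among all 4 size-3 choices, {A, B, D} is lowest.

Choose A, B and D; total service cost 207.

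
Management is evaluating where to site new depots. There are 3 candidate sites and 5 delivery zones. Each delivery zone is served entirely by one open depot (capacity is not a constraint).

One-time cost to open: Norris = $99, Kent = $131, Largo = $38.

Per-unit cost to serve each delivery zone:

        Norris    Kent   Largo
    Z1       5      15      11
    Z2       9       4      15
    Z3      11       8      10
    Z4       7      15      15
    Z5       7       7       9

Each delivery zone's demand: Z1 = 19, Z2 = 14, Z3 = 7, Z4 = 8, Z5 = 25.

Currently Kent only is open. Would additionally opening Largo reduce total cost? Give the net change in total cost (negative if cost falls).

Yes — net change −38 (cost falls by 38).

Current service cost with {Kent}: 692.
Adding Largo: each delivery zone re-picks its cheapest; new service cost 616, saving 76.
Extra fixed cost: 38. Net change = 38 − 76 = -38.
(Totals: 823 → 785.)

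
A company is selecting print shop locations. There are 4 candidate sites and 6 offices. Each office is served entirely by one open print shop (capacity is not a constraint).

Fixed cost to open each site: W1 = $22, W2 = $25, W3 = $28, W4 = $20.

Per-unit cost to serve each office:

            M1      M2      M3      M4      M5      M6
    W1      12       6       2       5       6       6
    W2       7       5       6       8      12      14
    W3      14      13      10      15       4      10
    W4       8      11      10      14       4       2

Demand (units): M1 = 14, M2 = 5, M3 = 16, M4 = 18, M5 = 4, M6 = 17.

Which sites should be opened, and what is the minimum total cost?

For any fixed open set, each office goes to its cheapest open site; total = fixed + service.
{W1, W4}: M1→W4 8·14=112, M2→W1 6·5=30, M3→W1 2·16=32, M4→W1 5·18=90, M5→W4 4·4=16, M6→W4 2·17=34. Service 314; fixed 42; total 356.
{W1, W2, W4}: M1→W2 7·14=98, M2→W2 5·5=25, M3→W1 2·16=32, M4→W1 5·18=90, M5→W4 4·4=16, M6→W4 2·17=34. Service 295; fixed 67; total 362.
{W1, W3, W4}: M1→W4 8·14=112, M2→W1 6·5=30, M3→W1 2·16=32, M4→W1 5·18=90, M5→W3 4·4=16, M6→W4 2·17=34. Service 314; fixed 70; total 384.
{W1, W2, W3, W4}: M1→W2 7·14=98, M2→W2 5·5=25, M3→W1 2·16=32, M4→W1 5·18=90, M5→W3 4·4=16, M6→W4 2·17=34. Service 295; fixed 95; total 390.
(All 15 nonempty subsets were checked; W1 and W4 is lowest.)

Open W1 and W4; minimum total cost 356.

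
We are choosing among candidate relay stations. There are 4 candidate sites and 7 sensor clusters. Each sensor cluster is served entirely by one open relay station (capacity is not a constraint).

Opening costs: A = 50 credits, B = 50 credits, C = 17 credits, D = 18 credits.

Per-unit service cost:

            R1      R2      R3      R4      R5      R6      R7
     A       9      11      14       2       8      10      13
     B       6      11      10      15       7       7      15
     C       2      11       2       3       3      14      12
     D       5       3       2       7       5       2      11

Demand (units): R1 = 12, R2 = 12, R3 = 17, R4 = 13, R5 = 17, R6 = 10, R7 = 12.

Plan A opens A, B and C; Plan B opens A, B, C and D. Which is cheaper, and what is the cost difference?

Plan B is cheaper by 140.

Plan A: {A, B, C}: R1→C 2·12=24, R2→A 11·12=132, R3→C 2·17=34, R4→A 2·13=26, R5→C 3·17=51, R6→B 7·10=70, R7→C 12·12=144. Service 481; fixed 117; total 598.
Plan B: {A, B, C, D}: R1→C 2·12=24, R2→D 3·12=36, R3→C 2·17=34, R4→A 2·13=26, R5→C 3·17=51, R6→D 2·10=20, R7→D 11·12=132. Service 323; fixed 135; total 458.
Difference: |598 − 458| = 140.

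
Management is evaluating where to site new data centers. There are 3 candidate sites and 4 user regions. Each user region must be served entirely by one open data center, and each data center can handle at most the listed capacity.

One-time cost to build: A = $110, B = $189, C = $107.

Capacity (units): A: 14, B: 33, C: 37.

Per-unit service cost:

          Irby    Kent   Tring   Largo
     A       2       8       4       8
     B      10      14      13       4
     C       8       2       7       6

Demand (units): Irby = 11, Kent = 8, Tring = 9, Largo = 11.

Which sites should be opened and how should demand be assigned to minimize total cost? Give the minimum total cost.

Minimum total cost: 384

Open {A, C}: Irby→A 2·11=22, Kent→C 2·8=16, Tring→C 7·9=63, Largo→C 6·11=66.
Loads: A carries 11/14, C carries 28/37. Service 167; fixed 217; total 384.
Next best feasible plan costs 423.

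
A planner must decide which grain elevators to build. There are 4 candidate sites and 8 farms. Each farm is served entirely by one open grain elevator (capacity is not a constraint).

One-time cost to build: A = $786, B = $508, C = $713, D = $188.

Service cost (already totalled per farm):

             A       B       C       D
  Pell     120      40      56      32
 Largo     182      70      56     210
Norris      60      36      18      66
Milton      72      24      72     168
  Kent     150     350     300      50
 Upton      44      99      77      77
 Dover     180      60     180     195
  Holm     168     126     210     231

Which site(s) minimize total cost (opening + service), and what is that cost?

For any fixed open set, each farm goes to its cheapest open site; total = fixed + service.
{B, D}: Pell→D 32, Largo→B 70, Norris→B 36, Milton→B 24, Kent→D 50, Upton→D 77, Dover→B 60, Holm→B 126. Service 475; fixed 696; total 1171.
{D}: Pell→D 32, Largo→D 210, Norris→D 66, Milton→D 168, Kent→D 50, Upton→D 77, Dover→D 195, Holm→D 231. Service 1029; fixed 188; total 1217.
{B}: service 805 + fixed 508 = 1313
{A, B, C, D}: service 410 + fixed 2195 = 2605
No other subset beats 1171.

Open B and D; minimum total cost 1171.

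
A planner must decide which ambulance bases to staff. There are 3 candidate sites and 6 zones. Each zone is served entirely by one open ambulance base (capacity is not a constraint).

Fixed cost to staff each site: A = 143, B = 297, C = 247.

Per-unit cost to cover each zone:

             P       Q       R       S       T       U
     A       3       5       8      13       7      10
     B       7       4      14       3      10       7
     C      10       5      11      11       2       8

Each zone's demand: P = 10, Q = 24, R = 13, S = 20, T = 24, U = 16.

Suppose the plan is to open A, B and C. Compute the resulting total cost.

Total cost: 1137

Each zone is assigned to its cheapest site among the open ones.
{A, B, C}: P→A 3·10=30, Q→B 4·24=96, R→A 8·13=104, S→B 3·20=60, T→C 2·24=48, U→B 7·16=112. Service 450; fixed 687; total 1137.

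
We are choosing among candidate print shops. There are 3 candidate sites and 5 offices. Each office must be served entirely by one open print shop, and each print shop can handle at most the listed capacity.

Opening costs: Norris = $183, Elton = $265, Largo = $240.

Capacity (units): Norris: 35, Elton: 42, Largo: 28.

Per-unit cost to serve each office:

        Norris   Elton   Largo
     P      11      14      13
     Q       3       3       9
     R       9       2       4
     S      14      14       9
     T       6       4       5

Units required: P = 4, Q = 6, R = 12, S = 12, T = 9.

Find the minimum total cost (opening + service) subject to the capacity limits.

Open {Norris, Largo}: P→Norris 11·4=44, Q→Norris 3·6=18, R→Largo 4·12=48, S→Largo 9·12=108, T→Norris 6·9=54.
Loads: Norris carries 19/35, Largo carries 24/28. Service 272; fixed 423; total 695.
Next best feasible plan costs 703.

Minimum total cost: 695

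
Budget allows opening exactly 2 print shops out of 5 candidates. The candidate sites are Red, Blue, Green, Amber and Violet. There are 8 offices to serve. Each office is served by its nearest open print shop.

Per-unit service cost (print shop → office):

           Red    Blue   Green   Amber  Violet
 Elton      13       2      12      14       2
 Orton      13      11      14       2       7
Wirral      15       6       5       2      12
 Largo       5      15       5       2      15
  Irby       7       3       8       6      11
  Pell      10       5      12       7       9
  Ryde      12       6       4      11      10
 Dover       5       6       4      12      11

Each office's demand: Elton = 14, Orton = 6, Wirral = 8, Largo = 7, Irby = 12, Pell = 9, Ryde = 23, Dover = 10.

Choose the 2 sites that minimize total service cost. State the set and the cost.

Choose Blue and Amber; total service cost 349.

With exactly 2 open, each office uses its cheapest among the chosen.
{Blue, Amber}: Elton→Blue 2·14=28, Orton→Amber 2·6=12, Wirral→Amber 2·8=16, Largo→Amber 2·7=14, Irby→Blue 3·12=36, Pell→Blue 5·9=45, Ryde→Blue 6·23=138, Dover→Blue 6·10=60. Service cost 349.
{Blue, Green}: service cost 382
{Red, Blue}: service cost 446
Among all 10 size-2 choices, {Blue, Amber} is lowest.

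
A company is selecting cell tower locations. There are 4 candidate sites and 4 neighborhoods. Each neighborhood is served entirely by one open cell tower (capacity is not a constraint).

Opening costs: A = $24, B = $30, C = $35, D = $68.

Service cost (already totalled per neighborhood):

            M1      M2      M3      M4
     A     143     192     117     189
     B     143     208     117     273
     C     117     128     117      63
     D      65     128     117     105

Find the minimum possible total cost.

Minimum total cost: 460

For any fixed open set, each neighborhood goes to its cheapest open site; total = fixed + service.
{C}: M1→C 117, M2→C 128, M3→C 117, M4→C 63. Service 425; fixed 35; total 460.
{C, D}: M1→D 65, M2→C 128, M3→C 117, M4→C 63. Service 373; fixed 103; total 476.
{D}: service 415 + fixed 68 = 483
{A, B, C, D}: service 373 + fixed 157 = 530
(All 15 nonempty subsets were checked; C only is lowest.)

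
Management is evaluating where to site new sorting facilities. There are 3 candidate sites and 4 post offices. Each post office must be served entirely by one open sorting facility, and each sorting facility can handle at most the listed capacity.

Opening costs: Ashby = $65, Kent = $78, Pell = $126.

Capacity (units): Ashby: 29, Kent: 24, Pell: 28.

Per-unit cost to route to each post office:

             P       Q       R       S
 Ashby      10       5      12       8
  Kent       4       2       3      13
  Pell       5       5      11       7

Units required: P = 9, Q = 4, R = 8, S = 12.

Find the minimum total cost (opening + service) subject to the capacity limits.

Open {Ashby, Kent}: P→Kent 4·9=36, Q→Kent 2·4=8, R→Kent 3·8=24, S→Ashby 8·12=96.
Loads: Ashby carries 12/29, Kent carries 21/24. Service 164; fixed 143; total 307.
Next best feasible plan costs 319.

Minimum total cost: 307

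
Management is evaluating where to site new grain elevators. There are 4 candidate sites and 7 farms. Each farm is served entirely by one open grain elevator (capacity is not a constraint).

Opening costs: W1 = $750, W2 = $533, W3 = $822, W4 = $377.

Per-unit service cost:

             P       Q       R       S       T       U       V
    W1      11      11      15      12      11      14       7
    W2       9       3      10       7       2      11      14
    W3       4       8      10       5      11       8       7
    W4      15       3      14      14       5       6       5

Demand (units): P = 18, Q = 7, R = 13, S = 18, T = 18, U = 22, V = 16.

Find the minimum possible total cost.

Minimum total cost: 1404

For any fixed open set, each farm goes to its cheapest open site; total = fixed + service.
{W4}: P→W4 15·18=270, Q→W4 3·7=21, R→W4 14·13=182, S→W4 14·18=252, T→W4 5·18=90, U→W4 6·22=132, V→W4 5·16=80. Service 1027; fixed 377; total 1404.
{W2}: service 941 + fixed 533 = 1474
{W2, W4}: P→W2 9·18=162, Q→W2 3·7=21, R→W2 10·13=130, S→W2 7·18=126, T→W2 2·18=36, U→W4 6·22=132, V→W4 5·16=80. Service 687; fixed 910; total 1597.
{W1, W2, W3, W4}: P→W3 4·18=72, Q→W2 3·7=21, R→W2 10·13=130, S→W3 5·18=90, T→W2 2·18=36, U→W4 6·22=132, V→W4 5·16=80. Service 561; fixed 2482; total 3043.
No other subset beats 1404.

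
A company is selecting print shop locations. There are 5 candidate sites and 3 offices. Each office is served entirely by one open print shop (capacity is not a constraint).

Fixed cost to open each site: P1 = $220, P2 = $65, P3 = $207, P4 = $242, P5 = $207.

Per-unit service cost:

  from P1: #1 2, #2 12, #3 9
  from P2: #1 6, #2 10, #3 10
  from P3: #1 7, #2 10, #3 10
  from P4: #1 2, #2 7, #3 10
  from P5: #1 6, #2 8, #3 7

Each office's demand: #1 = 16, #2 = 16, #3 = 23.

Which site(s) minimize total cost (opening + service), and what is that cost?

Open P2 only; minimum total cost 551.

For any fixed open set, each office goes to its cheapest open site; total = fixed + service.
{P2}: #1→P2 6·16=96, #2→P2 10·16=160, #3→P2 10·23=230. Service 486; fixed 65; total 551.
{P5}: service 385 + fixed 207 = 592
{P4}: service 374 + fixed 242 = 616
{P1, P2, P3, P4, P5}: service 305 + fixed 941 = 1246
No other subset beats 551.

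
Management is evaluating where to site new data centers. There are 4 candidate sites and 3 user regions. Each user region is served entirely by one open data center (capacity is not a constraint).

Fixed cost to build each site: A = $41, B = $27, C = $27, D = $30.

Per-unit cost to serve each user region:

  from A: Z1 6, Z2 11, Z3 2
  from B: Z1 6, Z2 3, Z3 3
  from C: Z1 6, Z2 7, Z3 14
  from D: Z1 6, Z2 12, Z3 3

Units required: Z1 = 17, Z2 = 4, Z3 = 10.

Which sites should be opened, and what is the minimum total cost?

Open B only; minimum total cost 171.

For any fixed open set, each user region goes to its cheapest open site; total = fixed + service.
{B}: Z1→B 6·17=102, Z2→B 3·4=12, Z3→B 3·10=30. Service 144; fixed 27; total 171.
{B, C}: Z1→B 6·17=102, Z2→B 3·4=12, Z3→B 3·10=30. Service 144; fixed 54; total 198.
{B, D}: service 144 + fixed 57 = 201
{A, B, C, D}: service 134 + fixed 125 = 259
(All 15 nonempty subsets were checked; B only is lowest.)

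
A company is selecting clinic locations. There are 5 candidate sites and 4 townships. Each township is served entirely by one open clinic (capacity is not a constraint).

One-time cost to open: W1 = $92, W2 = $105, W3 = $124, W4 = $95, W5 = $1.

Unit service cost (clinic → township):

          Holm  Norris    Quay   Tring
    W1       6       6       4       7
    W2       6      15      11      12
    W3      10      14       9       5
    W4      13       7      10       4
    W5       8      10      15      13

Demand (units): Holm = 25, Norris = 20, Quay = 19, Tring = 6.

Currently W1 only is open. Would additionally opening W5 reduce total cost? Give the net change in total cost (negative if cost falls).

Current service cost with {W1}: 388.
Adding W5: each township re-picks its cheapest; new service cost 388, saving 0.
Extra fixed cost: 1. Net change = 1 − 0 = 1.
(Totals: 480 → 481.)

No — net change +1 (cost rises by 1).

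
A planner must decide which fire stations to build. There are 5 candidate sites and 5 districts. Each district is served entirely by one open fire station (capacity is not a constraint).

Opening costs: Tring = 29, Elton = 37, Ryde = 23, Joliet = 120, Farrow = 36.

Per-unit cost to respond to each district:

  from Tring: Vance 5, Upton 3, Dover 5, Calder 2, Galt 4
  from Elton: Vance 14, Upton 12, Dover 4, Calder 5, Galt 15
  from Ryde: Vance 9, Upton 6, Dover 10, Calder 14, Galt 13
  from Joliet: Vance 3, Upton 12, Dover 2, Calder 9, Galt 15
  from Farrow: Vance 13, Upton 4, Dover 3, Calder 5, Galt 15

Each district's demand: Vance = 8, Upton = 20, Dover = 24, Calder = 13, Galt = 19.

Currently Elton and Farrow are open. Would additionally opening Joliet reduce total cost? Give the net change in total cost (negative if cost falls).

No — net change +16 (cost rises by 16).

Current service cost with {Elton, Farrow}: 606.
Adding Joliet: each district re-picks its cheapest; new service cost 502, saving 104.
Extra fixed cost: 120. Net change = 120 − 104 = 16.
(Totals: 679 → 695.)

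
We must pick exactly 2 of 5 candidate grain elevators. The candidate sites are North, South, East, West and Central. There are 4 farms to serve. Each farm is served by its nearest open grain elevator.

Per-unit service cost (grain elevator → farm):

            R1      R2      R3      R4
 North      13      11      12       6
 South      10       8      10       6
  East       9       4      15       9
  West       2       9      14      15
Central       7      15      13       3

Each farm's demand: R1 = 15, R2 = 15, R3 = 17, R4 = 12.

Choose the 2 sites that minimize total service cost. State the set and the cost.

Choose South and West; total service cost 392.

With exactly 2 open, each farm uses its cheapest among the chosen.
{South, West}: R1→West 2·15=30, R2→South 8·15=120, R3→South 10·17=170, R4→South 6·12=72. Service cost 392.
{East, Central}: service cost 422
{West, Central}: service cost 422
Among all 10 size-2 choices, {South, West} is lowest.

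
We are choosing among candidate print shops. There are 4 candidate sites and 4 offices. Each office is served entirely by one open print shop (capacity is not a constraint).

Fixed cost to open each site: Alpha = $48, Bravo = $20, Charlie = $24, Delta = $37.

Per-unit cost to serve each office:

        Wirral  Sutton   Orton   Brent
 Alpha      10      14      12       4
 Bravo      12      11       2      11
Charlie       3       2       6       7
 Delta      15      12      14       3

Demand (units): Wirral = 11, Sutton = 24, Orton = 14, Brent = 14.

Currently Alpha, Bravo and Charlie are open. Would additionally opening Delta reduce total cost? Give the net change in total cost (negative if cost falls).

No — net change +23 (cost rises by 23).

Current service cost with {Alpha, Bravo, Charlie}: 165.
Adding Delta: each office re-picks its cheapest; new service cost 151, saving 14.
Extra fixed cost: 37. Net change = 37 − 14 = 23.
(Totals: 257 → 280.)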